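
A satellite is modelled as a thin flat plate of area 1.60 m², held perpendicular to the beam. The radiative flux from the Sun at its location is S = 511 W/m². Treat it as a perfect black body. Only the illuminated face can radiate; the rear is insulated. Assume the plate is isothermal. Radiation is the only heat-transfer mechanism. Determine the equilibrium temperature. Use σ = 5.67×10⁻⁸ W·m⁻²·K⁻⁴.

T ≈ 308 K

At equilibrium, absorbed power = emitted power.
Absorbing cross-section = A = 1.600 m²; emitting surface = A = 1.600 m² (ratio 1).
S·A_cross = εσ·A_surf·T⁴  ⇒  T⁴ = S/(1σ).
T⁴ = 1.00·511/(1·5.67×10⁻⁸) = 9.012×10⁹ K⁴.
T = (9.012×10⁹)^(1/4).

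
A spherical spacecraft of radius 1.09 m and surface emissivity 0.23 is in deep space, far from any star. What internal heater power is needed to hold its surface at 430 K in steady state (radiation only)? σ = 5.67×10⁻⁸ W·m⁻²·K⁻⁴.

P ≈ 6660 W

P = εσ·4πr²·T⁴.
4πr² = 14.93 m²; T⁴ = 3.419×10¹⁰ K⁴.
P = 0.23·5.67×10⁻⁸·14.93·3.419×10¹⁰.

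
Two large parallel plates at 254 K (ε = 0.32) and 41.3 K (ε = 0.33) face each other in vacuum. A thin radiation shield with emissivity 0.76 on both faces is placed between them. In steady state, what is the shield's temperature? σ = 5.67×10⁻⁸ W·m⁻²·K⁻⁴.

In steady state the net flux on the hot side equals that on the cold side.
σ(T₁⁴−T_s⁴)/D₁ = σ(T_s⁴−T₂⁴)/D₂, with D₁ = 1/ε₁+1/ε_s−1 = 3.441, D₂ = 1/ε_s+1/ε₂−1 = 3.346.
Solve for T_s⁴: T_s⁴ = (D₂·T₁⁴ + D₁·T₂⁴)/(D₁+D₂) = 2.054×10⁹ K⁴.

T_s ≈ 213 K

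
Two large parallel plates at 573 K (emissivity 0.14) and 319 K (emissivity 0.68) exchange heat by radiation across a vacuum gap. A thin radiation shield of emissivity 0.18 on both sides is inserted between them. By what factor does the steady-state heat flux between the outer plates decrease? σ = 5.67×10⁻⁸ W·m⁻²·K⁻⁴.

Without shield: q₀ = σΔ(T⁴)/(1/ε₁+1/ε₂−1) with denominator 7.613.
With shield the two gaps are in series; the resistances add: (1/ε₁+1/ε_s−1)+(1/ε_s+1/ε₂−1) = 11.70+6.026 = 17.72.
Heat-flux ratio q₀/q = 17.72/7.613.

factor ≈ 2.33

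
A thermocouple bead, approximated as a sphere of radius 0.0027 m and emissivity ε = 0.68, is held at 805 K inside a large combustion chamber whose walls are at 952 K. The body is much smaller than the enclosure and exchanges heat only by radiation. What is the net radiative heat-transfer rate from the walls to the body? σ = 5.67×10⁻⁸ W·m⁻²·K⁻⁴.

P_net ≈ 1.42 W

For a small grey body in a large enclosure: P_net = εσA(T_body⁴ − T_wall⁴).
A = 4πr² = 9.161×10⁻⁵ m²; T_body⁴ − T_wall⁴ = 4.199×10¹¹ − 8.214×10¹¹ = -4.015×10¹¹ K⁴.
|P_net| = 0.68·5.67×10⁻⁸·9.161×10⁻⁵·4.015×10¹¹.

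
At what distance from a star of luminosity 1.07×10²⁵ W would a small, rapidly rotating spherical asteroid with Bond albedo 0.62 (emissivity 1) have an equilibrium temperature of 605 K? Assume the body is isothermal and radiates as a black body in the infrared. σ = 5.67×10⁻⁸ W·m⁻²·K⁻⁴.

For an isothermal black-emitting sphere, (1−a)S·πr² = σ·4πr²·T⁴ ⇒ S = 4σT⁴/(1−a).
S = 4·5.67×10⁻⁸·(605)⁴/0.380 = 79960 W/m².
Flux falls as S = L/(4πd²), so d = √(L/(4πS)) = √(1.07×10²⁵/(4π·79960)).

d ≈ 3.26×10⁹ m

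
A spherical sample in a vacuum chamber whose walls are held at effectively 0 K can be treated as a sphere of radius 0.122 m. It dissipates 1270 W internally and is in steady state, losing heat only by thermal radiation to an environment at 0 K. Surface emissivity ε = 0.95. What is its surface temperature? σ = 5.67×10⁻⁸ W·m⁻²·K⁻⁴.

T ≈ 596 K

Steady state: internal power = radiated power, P = εσA T⁴.
Radiating area A = 4πr² = 0.1870 m².
T⁴ = P/(εσA) = 1270/(0.95·5.67×10⁻⁸·0.1870) = 1.261×10¹¹ K⁴.
T = (1.261×10¹¹)^(1/4).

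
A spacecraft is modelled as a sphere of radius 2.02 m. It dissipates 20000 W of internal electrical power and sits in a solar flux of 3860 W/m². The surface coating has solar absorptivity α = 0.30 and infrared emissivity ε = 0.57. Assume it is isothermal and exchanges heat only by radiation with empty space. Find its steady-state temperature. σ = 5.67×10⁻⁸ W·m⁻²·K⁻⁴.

At steady state, absorbed solar power + internal power = radiated power.
Absorbed: α·S·A_cross = 0.30·3860·12.82 = 14840 W (cross-section πr²).
Total input = 14840 + 20000 = 34840 W.
Radiated: εσ·A_surf·T⁴ with A_surf = 4πr² = 51.28 m².
T⁴ = 34840/(0.57·5.67×10⁻⁸·51.28) = 2.103×10¹⁰ K⁴.

T ≈ 381 K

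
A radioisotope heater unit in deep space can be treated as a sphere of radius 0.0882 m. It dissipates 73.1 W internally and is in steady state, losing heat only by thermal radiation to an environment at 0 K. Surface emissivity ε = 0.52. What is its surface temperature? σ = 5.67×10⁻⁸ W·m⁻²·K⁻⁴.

Steady state: internal power = radiated power, P = εσA T⁴.
Radiating area A = 4πr² = 0.09776 m².
T⁴ = P/(εσA) = 73.1/(0.52·5.67×10⁻⁸·0.09776) = 2.536×10¹⁰ K⁴.
T = (2.536×10¹⁰)^(1/4).

T ≈ 399 K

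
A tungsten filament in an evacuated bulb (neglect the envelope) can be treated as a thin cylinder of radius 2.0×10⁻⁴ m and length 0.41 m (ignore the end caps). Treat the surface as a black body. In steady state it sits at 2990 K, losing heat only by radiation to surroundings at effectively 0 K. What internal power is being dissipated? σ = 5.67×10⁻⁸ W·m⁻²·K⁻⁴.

P ≈ 2330 W

Steady state: P = εσA T⁴.
A = 2πrL = 5.152×10⁻⁴ m²; T⁴ = (2990)⁴ = 7.993×10¹³ K⁴.
P = 1.0 × 5.67×10⁻⁸ × 5.152×10⁻⁴ × 7.993×10¹³.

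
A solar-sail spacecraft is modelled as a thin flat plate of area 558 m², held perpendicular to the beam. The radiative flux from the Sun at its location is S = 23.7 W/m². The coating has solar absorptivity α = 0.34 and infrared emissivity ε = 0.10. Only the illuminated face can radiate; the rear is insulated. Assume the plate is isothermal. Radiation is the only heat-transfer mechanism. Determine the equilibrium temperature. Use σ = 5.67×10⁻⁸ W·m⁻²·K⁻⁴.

At equilibrium, absorbed power = emitted power.
Absorbing cross-section = A = 558.0 m²; emitting surface = A = 558.0 m² (ratio 1).
αS·A_cross = εσ·A_surf·T⁴  ⇒  T⁴ = αS/(ε·1σ).
T⁴ = 0.340·23.7/(0.10·1·5.67×10⁻⁸) = 1.421×10⁹ K⁴.
T = (1.421×10⁹)^(1/4).

T ≈ 194 K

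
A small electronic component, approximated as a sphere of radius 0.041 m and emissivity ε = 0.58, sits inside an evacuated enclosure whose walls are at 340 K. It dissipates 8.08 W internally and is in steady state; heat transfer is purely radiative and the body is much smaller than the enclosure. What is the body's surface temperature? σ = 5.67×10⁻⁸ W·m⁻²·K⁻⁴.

T ≈ 398 K

For a small grey body in a large enclosure, net radiated power = εσA(T⁴ − T_w⁴).
Steady state: P = εσA(T⁴ − T_w⁴) with A = 4πr² = 0.02112 m².
T⁴ = P/(εσA) + T_w⁴ = 8.08/(0.58·5.67×10⁻⁸·0.02112) + (340)⁴
    = 1.163×10¹⁰ + 1.336×10¹⁰ = 2.499×10¹⁰ K⁴.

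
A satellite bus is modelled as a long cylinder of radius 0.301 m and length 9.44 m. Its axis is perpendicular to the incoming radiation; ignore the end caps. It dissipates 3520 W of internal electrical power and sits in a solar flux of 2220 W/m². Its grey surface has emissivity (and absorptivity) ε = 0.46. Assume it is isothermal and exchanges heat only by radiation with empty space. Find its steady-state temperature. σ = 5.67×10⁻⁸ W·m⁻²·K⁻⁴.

At steady state, absorbed solar power + internal power = radiated power.
Absorbed: α·S·A_cross = 0.46·2220·5.683 = 5803 W (cross-section 2rL).
Total input = 5803 + 3520 = 9323 W.
Radiated: εσ·A_surf·T⁴ with A_surf = 2πrL = 17.85 m².
T⁴ = 9323/(0.46·5.67×10⁻⁸·17.85) = 2.002×10¹⁰ K⁴.

T ≈ 376 K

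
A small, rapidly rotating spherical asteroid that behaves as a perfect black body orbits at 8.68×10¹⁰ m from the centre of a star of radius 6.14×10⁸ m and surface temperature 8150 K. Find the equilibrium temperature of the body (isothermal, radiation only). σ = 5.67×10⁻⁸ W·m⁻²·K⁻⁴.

T ≈ 485 K

The star's surface emits σT_*⁴; at distance d the flux is S = σT_*⁴(R_*/d)².
S = 5.67×10⁻⁸·(8150)⁴·(6.14×10⁸/8.68×10¹⁰)² = 12520 W/m².
For an isothermal sphere T⁴ = (1−a)S/(4σ) = 5.519×10¹⁰ K⁴.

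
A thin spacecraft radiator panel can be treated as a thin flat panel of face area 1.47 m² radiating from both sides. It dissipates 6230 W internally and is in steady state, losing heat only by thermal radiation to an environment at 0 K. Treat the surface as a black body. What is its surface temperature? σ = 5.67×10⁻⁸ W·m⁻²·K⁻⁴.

T ≈ 440 K

Steady state: internal power = radiated power, P = εσA T⁴.
Radiating area A = 2·1.47 = 2.940 m².
T⁴ = P/(εσA) = 6230/(1.0·5.67×10⁻⁸·2.940) = 3.737×10¹⁰ K⁴.
T = (3.737×10¹⁰)^(1/4).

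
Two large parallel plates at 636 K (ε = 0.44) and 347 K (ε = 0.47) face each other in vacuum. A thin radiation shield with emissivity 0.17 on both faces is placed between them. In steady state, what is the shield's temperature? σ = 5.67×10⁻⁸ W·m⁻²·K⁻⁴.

In steady state the net flux on the hot side equals that on the cold side.
σ(T₁⁴−T_s⁴)/D₁ = σ(T_s⁴−T₂⁴)/D₂, with D₁ = 1/ε₁+1/ε_s−1 = 7.155, D₂ = 1/ε_s+1/ε₂−1 = 7.010.
Solve for T_s⁴: T_s⁴ = (D₂·T₁⁴ + D₁·T₂⁴)/(D₁+D₂) = 8.829×10¹⁰ K⁴.

T_s ≈ 545 K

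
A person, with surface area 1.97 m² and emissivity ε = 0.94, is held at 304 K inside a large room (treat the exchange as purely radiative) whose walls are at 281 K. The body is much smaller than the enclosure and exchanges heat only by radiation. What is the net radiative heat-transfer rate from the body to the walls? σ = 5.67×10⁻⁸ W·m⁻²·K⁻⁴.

P_net ≈ 242 W

For a small grey body in a large enclosure: P_net = εσA(T_body⁴ − T_wall⁴).
A = 1.97 m²; T_body⁴ − T_wall⁴ = 8.541×10⁹ − 6.235×10⁹ = 2.306×10⁹ K⁴.
|P_net| = 0.94·5.67×10⁻⁸·1.970·2.306×10⁹.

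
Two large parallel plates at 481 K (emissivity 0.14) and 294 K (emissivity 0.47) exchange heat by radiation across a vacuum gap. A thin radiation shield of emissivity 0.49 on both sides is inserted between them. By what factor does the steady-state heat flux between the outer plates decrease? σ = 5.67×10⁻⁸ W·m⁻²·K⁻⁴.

factor ≈ 1.37

Without shield: q₀ = σΔ(T⁴)/(1/ε₁+1/ε₂−1) with denominator 8.271.
With shield the two gaps are in series; the resistances add: (1/ε₁+1/ε_s−1)+(1/ε_s+1/ε₂−1) = 8.184+3.168 = 11.35.
Heat-flux ratio q₀/q = 11.35/8.271.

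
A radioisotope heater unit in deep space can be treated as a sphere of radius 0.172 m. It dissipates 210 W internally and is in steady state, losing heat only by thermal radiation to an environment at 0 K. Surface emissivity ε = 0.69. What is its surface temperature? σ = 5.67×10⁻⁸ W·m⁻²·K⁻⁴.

T ≈ 347 K

Steady state: internal power = radiated power, P = εσA T⁴.
Radiating area A = 4πr² = 0.3718 m².
T⁴ = P/(εσA) = 210/(0.69·5.67×10⁻⁸·0.3718) = 1.444×10¹⁰ K⁴.
T = (1.444×10¹⁰)^(1/4).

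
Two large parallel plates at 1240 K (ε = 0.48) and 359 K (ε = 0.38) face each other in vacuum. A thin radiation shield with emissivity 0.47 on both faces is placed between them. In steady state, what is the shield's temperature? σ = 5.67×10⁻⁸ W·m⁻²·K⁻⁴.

T_s ≈ 1060 K

In steady state the net flux on the hot side equals that on the cold side.
σ(T₁⁴−T_s⁴)/D₁ = σ(T_s⁴−T₂⁴)/D₂, with D₁ = 1/ε₁+1/ε_s−1 = 3.211, D₂ = 1/ε_s+1/ε₂−1 = 3.759.
Solve for T_s⁴: T_s⁴ = (D₂·T₁⁴ + D₁·T₂⁴)/(D₁+D₂) = 1.283×10¹² K⁴.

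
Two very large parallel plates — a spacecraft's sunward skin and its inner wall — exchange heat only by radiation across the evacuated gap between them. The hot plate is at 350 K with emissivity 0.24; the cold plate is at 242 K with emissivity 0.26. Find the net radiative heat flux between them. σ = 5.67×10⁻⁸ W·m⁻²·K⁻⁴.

q ≈ 93.6 W/m²

For two infinite grey parallel plates, q = σ(T₁⁴ − T₂⁴)/(1/ε₁ + 1/ε₂ − 1).
T₁⁴ − T₂⁴ = 1.501×10¹⁰ − 3.430×10⁹ = 1.158×10¹⁰ K⁴.
1/ε₁ + 1/ε₂ − 1 = 4.167 + 3.846 − 1 = 7.013.
q = 5.67×10⁻⁸ × 1.158×10¹⁰ / 7.013.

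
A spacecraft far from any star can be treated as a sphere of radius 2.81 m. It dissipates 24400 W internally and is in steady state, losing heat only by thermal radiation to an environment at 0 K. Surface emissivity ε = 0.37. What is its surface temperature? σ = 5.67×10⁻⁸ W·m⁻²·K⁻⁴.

Steady state: internal power = radiated power, P = εσA T⁴.
Radiating area A = 4πr² = 99.23 m².
T⁴ = P/(εσA) = 24400/(0.37·5.67×10⁻⁸·99.23) = 1.172×10¹⁰ K⁴.
T = (1.172×10¹⁰)^(1/4).

T ≈ 329 K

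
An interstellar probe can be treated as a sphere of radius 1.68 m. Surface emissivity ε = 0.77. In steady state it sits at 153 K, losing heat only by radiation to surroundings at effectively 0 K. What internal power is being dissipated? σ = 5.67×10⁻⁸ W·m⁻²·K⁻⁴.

P ≈ 849 W

Steady state: P = εσA T⁴.
A = 4πr² = 35.47 m²; T⁴ = (153)⁴ = 5.480×10⁸ K⁴.
P = 0.77 × 5.67×10⁻⁸ × 35.47 × 5.480×10⁸.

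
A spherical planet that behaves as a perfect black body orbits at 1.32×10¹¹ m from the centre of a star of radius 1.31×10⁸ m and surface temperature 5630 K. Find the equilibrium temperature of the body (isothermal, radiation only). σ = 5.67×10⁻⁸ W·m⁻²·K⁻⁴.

T ≈ 125 K

The star's surface emits σT_*⁴; at distance d the flux is S = σT_*⁴(R_*/d)².
S = 5.67×10⁻⁸·(5630)⁴·(1.31×10⁸/1.32×10¹¹)² = 56.11 W/m².
For an isothermal sphere T⁴ = (1−a)S/(4σ) = 2.474×10⁸ K⁴.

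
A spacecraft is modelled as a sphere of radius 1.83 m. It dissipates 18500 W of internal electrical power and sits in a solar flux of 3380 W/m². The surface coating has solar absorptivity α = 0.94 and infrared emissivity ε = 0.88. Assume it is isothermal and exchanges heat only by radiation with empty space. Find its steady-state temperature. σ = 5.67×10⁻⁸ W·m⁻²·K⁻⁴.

T ≈ 397 K

At steady state, absorbed solar power + internal power = radiated power.
Absorbed: α·S·A_cross = 0.94·3380·10.52 = 33430 W (cross-section πr²).
Total input = 33430 + 18500 = 51930 W.
Radiated: εσ·A_surf·T⁴ with A_surf = 4πr² = 42.08 m².
T⁴ = 51930/(0.88·5.67×10⁻⁸·42.08) = 2.473×10¹⁰ K⁴.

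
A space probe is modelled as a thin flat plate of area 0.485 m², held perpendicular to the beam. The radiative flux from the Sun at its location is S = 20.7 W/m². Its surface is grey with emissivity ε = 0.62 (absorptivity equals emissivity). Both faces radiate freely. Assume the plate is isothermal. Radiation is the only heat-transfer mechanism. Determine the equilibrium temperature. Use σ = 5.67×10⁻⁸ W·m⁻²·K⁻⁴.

T ≈ 116 K

At equilibrium, absorbed power = emitted power.
Absorbing cross-section = A = 0.4850 m²; emitting surface = 2A = 0.9700 m² (ratio 2).
εS·A_cross = εσ·A_surf·T⁴  ⇒  T⁴ = S/(2σ)   (ε cancels).
T⁴ = 20.7/(2·5.67×10⁻⁸) = 1.825×10⁸ K⁴.
T = (1.825×10⁸)^(1/4).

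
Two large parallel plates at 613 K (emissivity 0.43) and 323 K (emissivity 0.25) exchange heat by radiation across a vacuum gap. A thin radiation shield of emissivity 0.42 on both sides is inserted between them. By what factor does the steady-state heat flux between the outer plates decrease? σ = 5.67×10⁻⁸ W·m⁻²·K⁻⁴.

Without shield: q₀ = σΔ(T⁴)/(1/ε₁+1/ε₂−1) with denominator 5.326.
With shield the two gaps are in series; the resistances add: (1/ε₁+1/ε_s−1)+(1/ε_s+1/ε₂−1) = 3.707+5.381 = 9.087.
Heat-flux ratio q₀/q = 9.087/5.326.

factor ≈ 1.71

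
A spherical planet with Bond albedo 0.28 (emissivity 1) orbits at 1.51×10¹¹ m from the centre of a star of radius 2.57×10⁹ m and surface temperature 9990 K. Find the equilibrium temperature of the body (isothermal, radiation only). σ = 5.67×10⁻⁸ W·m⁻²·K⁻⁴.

The star's surface emits σT_*⁴; at distance d the flux is S = σT_*⁴(R_*/d)².
S = 5.67×10⁻⁸·(9990)⁴·(2.57×10⁹/1.51×10¹¹)² = 1.636×10⁵ W/m².
For an isothermal sphere T⁴ = (1−a)S/(4σ) = 5.193×10¹¹ K⁴.

T ≈ 849 K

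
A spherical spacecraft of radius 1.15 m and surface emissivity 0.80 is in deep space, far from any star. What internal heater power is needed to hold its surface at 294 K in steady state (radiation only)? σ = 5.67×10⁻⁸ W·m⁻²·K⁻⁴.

P ≈ 5630 W

P = εσ·4πr²·T⁴.
4πr² = 16.62 m²; T⁴ = 7.471×10⁹ K⁴.
P = 0.80·5.67×10⁻⁸·16.62·7.471×10⁹.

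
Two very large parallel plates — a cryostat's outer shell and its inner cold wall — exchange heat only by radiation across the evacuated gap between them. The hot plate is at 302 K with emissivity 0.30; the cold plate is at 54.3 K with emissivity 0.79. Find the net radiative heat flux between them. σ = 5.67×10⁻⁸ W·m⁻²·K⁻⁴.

For two infinite grey parallel plates, q = σ(T₁⁴ − T₂⁴)/(1/ε₁ + 1/ε₂ − 1).
T₁⁴ − T₂⁴ = 8.318×10⁹ − 8.694×10⁶ = 8.309×10⁹ K⁴.
1/ε₁ + 1/ε₂ − 1 = 3.333 + 1.266 − 1 = 3.599.
q = 5.67×10⁻⁸ × 8.309×10⁹ / 3.599.

q ≈ 131 W/m²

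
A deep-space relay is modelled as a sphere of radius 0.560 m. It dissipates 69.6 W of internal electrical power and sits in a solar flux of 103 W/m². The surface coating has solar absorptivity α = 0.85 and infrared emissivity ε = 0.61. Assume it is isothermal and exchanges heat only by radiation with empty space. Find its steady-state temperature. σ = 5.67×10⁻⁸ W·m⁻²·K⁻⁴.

T ≈ 184 K

At steady state, absorbed solar power + internal power = radiated power.
Absorbed: α·S·A_cross = 0.85·103·0.9852 = 86.25 W (cross-section πr²).
Total input = 86.25 + 69.6 = 155.9 W.
Radiated: εσ·A_surf·T⁴ with A_surf = 4πr² = 3.941 m².
T⁴ = 155.9/(0.61·5.67×10⁻⁸·3.941) = 1.143×10⁹ K⁴.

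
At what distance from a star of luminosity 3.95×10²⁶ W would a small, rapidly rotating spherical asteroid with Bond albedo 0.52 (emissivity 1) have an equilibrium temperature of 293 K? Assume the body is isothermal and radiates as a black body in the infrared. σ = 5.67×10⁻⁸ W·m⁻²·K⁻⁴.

d ≈ 9.50×10¹⁰ m

For an isothermal black-emitting sphere, (1−a)S·πr² = σ·4πr²·T⁴ ⇒ S = 4σT⁴/(1−a).
S = 4·5.67×10⁻⁸·(293)⁴/0.480 = 3482 W/m².
Flux falls as S = L/(4πd²), so d = √(L/(4πS)) = √(3.95×10²⁶/(4π·3482)).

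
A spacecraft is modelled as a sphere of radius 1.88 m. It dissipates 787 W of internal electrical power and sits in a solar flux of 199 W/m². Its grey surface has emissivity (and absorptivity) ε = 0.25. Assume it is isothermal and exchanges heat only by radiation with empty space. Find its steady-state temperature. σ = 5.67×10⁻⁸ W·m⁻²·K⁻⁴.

T ≈ 215 K

At steady state, absorbed solar power + internal power = radiated power.
Absorbed: α·S·A_cross = 0.25·199·11.10 = 552.4 W (cross-section πr²).
Total input = 552.4 + 787 = 1339 W.
Radiated: εσ·A_surf·T⁴ with A_surf = 4πr² = 44.41 m².
T⁴ = 1339/(0.25·5.67×10⁻⁸·44.41) = 2.127×10⁹ K⁴.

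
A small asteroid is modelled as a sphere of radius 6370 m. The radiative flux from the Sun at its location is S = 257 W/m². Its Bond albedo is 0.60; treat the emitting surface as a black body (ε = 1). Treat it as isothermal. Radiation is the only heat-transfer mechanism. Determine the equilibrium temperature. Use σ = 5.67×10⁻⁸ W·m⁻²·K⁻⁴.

At equilibrium, absorbed power = emitted power.
Absorbing cross-section = πr² = 1.275×10⁸ m²; emitting surface = 4πr² = 5.099×10⁸ m² (ratio 4).
(1−a)S·A_cross = εσ·A_surf·T⁴  ⇒  T⁴ = (1−a)S/(4σ).
T⁴ = 0.400·257/(4·5.67×10⁻⁸) = 4.533×10⁸ K⁴.
T = (4.533×10⁸)^(1/4).

T ≈ 146 K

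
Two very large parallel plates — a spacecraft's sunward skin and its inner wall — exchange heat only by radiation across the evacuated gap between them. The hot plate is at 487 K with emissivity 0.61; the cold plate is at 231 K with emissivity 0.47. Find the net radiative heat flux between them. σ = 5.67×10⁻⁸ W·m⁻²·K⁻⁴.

q ≈ 1090 W/m²

For two infinite grey parallel plates, q = σ(T₁⁴ − T₂⁴)/(1/ε₁ + 1/ε₂ − 1).
T₁⁴ − T₂⁴ = 5.625×10¹⁰ − 2.847×10⁹ = 5.340×10¹⁰ K⁴.
1/ε₁ + 1/ε₂ − 1 = 1.639 + 2.128 − 1 = 2.767.
q = 5.67×10⁻⁸ × 5.340×10¹⁰ / 2.767.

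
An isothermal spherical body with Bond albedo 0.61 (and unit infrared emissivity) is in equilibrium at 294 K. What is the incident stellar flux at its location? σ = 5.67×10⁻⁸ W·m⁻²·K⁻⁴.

(1−a)S·πr² = σ·4πr²·T⁴ ⇒ S = 4σT⁴/(1−a).
S = 4·5.67×10⁻⁸·7.471×10⁹/0.390.

S ≈ 4340 W/m²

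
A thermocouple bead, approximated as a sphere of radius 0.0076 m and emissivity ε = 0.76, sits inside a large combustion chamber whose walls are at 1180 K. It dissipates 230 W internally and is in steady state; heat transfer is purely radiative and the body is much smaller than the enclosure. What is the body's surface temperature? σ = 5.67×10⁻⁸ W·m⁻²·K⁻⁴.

For a small grey body in a large enclosure, net radiated power = εσA(T⁴ − T_w⁴).
Steady state: P = εσA(T⁴ − T_w⁴) with A = 4πr² = 7.258×10⁻⁴ m².
T⁴ = P/(εσA) + T_w⁴ = 230/(0.76·5.67×10⁻⁸·7.258×10⁻⁴) + (1180)⁴
    = 7.354×10¹² + 1.939×10¹² = 9.292×10¹² K⁴.

T ≈ 1750 K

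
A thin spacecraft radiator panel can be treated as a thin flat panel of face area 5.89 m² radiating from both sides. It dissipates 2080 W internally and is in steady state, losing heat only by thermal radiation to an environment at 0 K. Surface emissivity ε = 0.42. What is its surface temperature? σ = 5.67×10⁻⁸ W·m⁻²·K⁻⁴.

Steady state: internal power = radiated power, P = εσA T⁴.
Radiating area A = 2·5.89 = 11.78 m².
T⁴ = P/(εσA) = 2080/(0.42·5.67×10⁻⁸·11.78) = 7.415×10⁹ K⁴.
T = (7.415×10⁹)^(1/4).

T ≈ 293 K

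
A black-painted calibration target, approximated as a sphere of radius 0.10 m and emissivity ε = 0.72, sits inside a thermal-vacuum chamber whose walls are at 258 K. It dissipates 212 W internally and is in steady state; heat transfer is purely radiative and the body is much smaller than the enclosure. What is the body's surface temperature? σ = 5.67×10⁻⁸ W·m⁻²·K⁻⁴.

T ≈ 462 K

For a small grey body in a large enclosure, net radiated power = εσA(T⁴ − T_w⁴).
Steady state: P = εσA(T⁴ − T_w⁴) with A = 4πr² = 0.1257 m².
T⁴ = P/(εσA) + T_w⁴ = 212/(0.72·5.67×10⁻⁸·0.1257) + (258)⁴
    = 4.132×10¹⁰ + 4.431×10⁹ = 4.576×10¹⁰ K⁴.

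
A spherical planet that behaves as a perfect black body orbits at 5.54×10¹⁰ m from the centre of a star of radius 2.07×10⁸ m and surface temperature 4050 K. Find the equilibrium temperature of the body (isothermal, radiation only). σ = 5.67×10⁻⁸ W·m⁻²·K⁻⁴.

T ≈ 175 K

The star's surface emits σT_*⁴; at distance d the flux is S = σT_*⁴(R_*/d)².
S = 5.67×10⁻⁸·(4050)⁴·(2.07×10⁸/5.54×10¹⁰)² = 213.0 W/m².
For an isothermal sphere T⁴ = (1−a)S/(4σ) = 9.390×10⁸ K⁴.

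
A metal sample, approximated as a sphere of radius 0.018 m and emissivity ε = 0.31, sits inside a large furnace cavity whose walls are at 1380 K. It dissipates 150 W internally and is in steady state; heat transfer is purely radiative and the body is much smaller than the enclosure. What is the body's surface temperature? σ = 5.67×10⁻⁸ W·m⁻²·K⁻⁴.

T ≈ 1550 K

For a small grey body in a large enclosure, net radiated power = εσA(T⁴ − T_w⁴).
Steady state: P = εσA(T⁴ − T_w⁴) with A = 4πr² = 0.004072 m².
T⁴ = P/(εσA) + T_w⁴ = 150/(0.31·5.67×10⁻⁸·0.004072) + (1380)⁴
    = 2.096×10¹² + 3.627×10¹² = 5.723×10¹² K⁴.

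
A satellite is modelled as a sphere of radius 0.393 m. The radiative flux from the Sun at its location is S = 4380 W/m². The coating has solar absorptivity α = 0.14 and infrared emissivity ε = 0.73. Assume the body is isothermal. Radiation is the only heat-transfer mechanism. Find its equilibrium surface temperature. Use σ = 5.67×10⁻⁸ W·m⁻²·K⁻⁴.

T ≈ 247 K

At equilibrium, absorbed power = emitted power.
Absorbing cross-section = πr² = 0.4852 m²; emitting surface = 4πr² = 1.941 m² (ratio 4).
αS·A_cross = εσ·A_surf·T⁴  ⇒  T⁴ = αS/(ε·4σ).
T⁴ = 0.140·4380/(0.73·4·5.67×10⁻⁸) = 3.704×10⁹ K⁴.
T = (3.704×10⁹)^(1/4).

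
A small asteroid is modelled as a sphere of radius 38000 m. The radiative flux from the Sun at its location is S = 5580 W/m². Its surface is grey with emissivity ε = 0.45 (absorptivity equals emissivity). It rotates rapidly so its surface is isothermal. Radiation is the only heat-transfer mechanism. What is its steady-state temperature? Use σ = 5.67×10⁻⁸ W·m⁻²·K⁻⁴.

At equilibrium, absorbed power = emitted power.
Absorbing cross-section = πr² = 4.536×10⁹ m²; emitting surface = 4πr² = 1.815×10¹⁰ m² (ratio 4).
εS·A_cross = εσ·A_surf·T⁴  ⇒  T⁴ = S/(4σ)   (ε cancels).
T⁴ = 5580/(4·5.67×10⁻⁸) = 2.460×10¹⁰ K⁴.
T = (2.460×10¹⁰)^(1/4).

T ≈ 396 K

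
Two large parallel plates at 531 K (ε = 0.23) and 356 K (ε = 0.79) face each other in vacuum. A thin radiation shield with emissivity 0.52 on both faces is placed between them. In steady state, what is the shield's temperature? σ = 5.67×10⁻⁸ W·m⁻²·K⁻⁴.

In steady state the net flux on the hot side equals that on the cold side.
σ(T₁⁴−T_s⁴)/D₁ = σ(T_s⁴−T₂⁴)/D₂, with D₁ = 1/ε₁+1/ε_s−1 = 5.271, D₂ = 1/ε_s+1/ε₂−1 = 2.189.
Solve for T_s⁴: T_s⁴ = (D₂·T₁⁴ + D₁·T₂⁴)/(D₁+D₂) = 3.468×10¹⁰ K⁴.

T_s ≈ 432 K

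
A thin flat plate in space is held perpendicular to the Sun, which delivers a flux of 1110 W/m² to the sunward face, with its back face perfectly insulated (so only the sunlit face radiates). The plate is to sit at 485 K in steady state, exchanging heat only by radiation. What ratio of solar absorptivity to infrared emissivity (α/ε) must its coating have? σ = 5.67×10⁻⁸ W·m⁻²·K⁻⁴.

Balance: αS·A = εσ·1A·T⁴ ⇒ α/ε = σT⁴/S.
α/ε = 5.67×10⁻⁸·(485)⁴/1110 = 5.67×10⁻⁸·5.533×10¹⁰/1110.

α/ε ≈ 2.83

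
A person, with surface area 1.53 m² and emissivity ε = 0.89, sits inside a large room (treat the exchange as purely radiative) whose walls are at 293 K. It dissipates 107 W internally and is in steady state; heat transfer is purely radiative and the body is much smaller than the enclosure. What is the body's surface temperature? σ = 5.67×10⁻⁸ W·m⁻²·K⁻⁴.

For a small grey body in a large enclosure, net radiated power = εσA(T⁴ − T_w⁴).
Steady state: P = εσA(T⁴ − T_w⁴) with A = 1.53 m².
T⁴ = P/(εσA) + T_w⁴ = 107/(0.89·5.67×10⁻⁸·1.530) + (293)⁴
    = 1.386×10⁹ + 7.370×10⁹ = 8.756×10⁹ K⁴.

T ≈ 306 K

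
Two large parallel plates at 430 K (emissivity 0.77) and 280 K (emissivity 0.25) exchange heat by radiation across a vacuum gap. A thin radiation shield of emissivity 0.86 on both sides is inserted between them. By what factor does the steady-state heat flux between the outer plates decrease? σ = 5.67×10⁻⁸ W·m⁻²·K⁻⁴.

factor ≈ 1.31

Without shield: q₀ = σΔ(T⁴)/(1/ε₁+1/ε₂−1) with denominator 4.299.
With shield the two gaps are in series; the resistances add: (1/ε₁+1/ε_s−1)+(1/ε_s+1/ε₂−1) = 1.461+4.163 = 5.624.
Heat-flux ratio q₀/q = 5.624/4.299.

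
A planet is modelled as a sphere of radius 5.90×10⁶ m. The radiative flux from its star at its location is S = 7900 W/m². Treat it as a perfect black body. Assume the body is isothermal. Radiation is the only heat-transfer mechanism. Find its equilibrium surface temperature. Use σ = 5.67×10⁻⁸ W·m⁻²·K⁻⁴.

T ≈ 432 K

At equilibrium, absorbed power = emitted power.
Absorbing cross-section = πr² = 1.094×10¹⁴ m²; emitting surface = 4πr² = 4.374×10¹⁴ m² (ratio 4).
S·A_cross = εσ·A_surf·T⁴  ⇒  T⁴ = S/(4σ).
T⁴ = 1.00·7900/(4·5.67×10⁻⁸) = 3.483×10¹⁰ K⁴.
T = (3.483×10¹⁰)^(1/4).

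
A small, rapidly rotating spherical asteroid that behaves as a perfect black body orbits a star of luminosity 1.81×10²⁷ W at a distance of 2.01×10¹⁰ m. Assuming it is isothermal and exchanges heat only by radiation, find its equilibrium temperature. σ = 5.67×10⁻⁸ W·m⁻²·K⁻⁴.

T ≈ 1120 K

First find the stellar flux at distance d: S = L/(4πd²) = 1.81×10²⁷/(4π·(2.01×10¹⁰)²) = 3.565×10⁵ W/m².
For an isothermal sphere, absorbed (1−a)S·πr² = emitted σ·4πr²·T⁴, so T⁴ = (1−a)S/(4σ).
T⁴ = 1.00·3.565×10⁵/(4·5.67×10⁻⁸) = 1.572×10¹² K⁴.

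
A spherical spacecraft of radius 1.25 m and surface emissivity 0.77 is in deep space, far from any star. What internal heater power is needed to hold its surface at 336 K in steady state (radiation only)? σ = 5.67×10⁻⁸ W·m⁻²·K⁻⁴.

P = εσ·4πr²·T⁴.
4πr² = 19.63 m²; T⁴ = 1.275×10¹⁰ K⁴.
P = 0.77·5.67×10⁻⁸·19.63·1.275×10¹⁰.

P ≈ 10900 W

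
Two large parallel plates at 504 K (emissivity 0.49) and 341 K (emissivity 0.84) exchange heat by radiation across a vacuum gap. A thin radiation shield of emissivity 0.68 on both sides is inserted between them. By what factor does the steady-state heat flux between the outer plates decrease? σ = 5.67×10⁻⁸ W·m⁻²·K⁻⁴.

factor ≈ 1.87

Without shield: q₀ = σΔ(T⁴)/(1/ε₁+1/ε₂−1) with denominator 2.231.
With shield the two gaps are in series; the resistances add: (1/ε₁+1/ε_s−1)+(1/ε_s+1/ε₂−1) = 2.511+1.661 = 4.172.
Heat-flux ratio q₀/q = 4.172/2.231.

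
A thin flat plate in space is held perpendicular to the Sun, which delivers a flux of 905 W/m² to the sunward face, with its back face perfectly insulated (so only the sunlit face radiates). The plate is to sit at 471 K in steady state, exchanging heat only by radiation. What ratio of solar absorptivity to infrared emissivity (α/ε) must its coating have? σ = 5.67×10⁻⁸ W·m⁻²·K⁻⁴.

Balance: αS·A = εσ·1A·T⁴ ⇒ α/ε = σT⁴/S.
α/ε = 5.67×10⁻⁸·(471)⁴/905 = 5.67×10⁻⁸·4.921×10¹⁰/905.

α/ε ≈ 3.08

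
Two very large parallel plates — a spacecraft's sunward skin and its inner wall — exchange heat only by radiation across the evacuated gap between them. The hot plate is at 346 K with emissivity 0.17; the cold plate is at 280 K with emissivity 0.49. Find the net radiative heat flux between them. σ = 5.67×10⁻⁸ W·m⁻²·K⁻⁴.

For two infinite grey parallel plates, q = σ(T₁⁴ − T₂⁴)/(1/ε₁ + 1/ε₂ − 1).
T₁⁴ − T₂⁴ = 1.433×10¹⁰ − 6.147×10⁹ = 8.185×10⁹ K⁴.
1/ε₁ + 1/ε₂ − 1 = 5.882 + 2.041 − 1 = 6.923.
q = 5.67×10⁻⁸ × 8.185×10⁹ / 6.923.

q ≈ 67.0 W/m²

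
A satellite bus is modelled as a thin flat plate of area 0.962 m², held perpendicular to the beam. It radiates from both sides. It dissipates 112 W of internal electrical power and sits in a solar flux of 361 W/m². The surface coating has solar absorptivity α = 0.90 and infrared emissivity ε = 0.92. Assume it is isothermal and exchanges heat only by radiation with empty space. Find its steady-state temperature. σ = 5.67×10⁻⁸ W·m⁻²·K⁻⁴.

At steady state, absorbed solar power + internal power = radiated power.
Absorbed: α·S·A_cross = 0.90·361·0.9620 = 312.6 W (cross-section A).
Total input = 312.6 + 112 = 424.6 W.
Radiated: εσ·A_surf·T⁴ with A_surf = 2A = 1.924 m².
T⁴ = 424.6/(0.92·5.67×10⁻⁸·1.924) = 4.230×10⁹ K⁴.

T ≈ 255 K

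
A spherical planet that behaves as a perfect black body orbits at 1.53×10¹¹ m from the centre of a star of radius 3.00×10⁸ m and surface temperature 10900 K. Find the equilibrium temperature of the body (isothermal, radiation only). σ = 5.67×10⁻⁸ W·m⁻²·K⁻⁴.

T ≈ 341 K

The star's surface emits σT_*⁴; at distance d the flux is S = σT_*⁴(R_*/d)².
S = 5.67×10⁻⁸·(10900)⁴·(3.00×10⁸/1.53×10¹¹)² = 3077 W/m².
For an isothermal sphere T⁴ = (1−a)S/(4σ) = 1.357×10¹⁰ K⁴.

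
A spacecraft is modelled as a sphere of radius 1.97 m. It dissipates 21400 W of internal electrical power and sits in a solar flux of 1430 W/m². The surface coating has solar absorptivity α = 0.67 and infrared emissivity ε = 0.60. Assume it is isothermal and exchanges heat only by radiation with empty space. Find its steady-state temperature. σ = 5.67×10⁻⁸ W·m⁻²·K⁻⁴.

At steady state, absorbed solar power + internal power = radiated power.
Absorbed: α·S·A_cross = 0.67·1430·12.19 = 11680 W (cross-section πr²).
Total input = 11680 + 21400 = 33080 W.
Radiated: εσ·A_surf·T⁴ with A_surf = 4πr² = 48.77 m².
T⁴ = 33080/(0.60·5.67×10⁻⁸·48.77) = 1.994×10¹⁰ K⁴.

T ≈ 376 K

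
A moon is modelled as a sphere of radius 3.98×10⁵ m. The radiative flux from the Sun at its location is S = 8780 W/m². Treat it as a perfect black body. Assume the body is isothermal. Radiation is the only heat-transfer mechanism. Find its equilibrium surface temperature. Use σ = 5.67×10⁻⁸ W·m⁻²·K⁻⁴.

T ≈ 444 K

At equilibrium, absorbed power = emitted power.
Absorbing cross-section = πr² = 4.976×10¹¹ m²; emitting surface = 4πr² = 1.991×10¹² m² (ratio 4).
S·A_cross = εσ·A_surf·T⁴  ⇒  T⁴ = S/(4σ).
T⁴ = 1.00·8780/(4·5.67×10⁻⁸) = 3.871×10¹⁰ K⁴.
T = (3.871×10¹⁰)^(1/4).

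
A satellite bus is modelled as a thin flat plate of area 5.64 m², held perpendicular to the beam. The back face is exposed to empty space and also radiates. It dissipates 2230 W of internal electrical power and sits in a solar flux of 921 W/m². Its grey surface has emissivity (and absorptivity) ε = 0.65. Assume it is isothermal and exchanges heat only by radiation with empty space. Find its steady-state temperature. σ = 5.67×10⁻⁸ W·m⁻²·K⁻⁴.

At steady state, absorbed solar power + internal power = radiated power.
Absorbed: α·S·A_cross = 0.65·921·5.640 = 3376 W (cross-section A).
Total input = 3376 + 2230 = 5606 W.
Radiated: εσ·A_surf·T⁴ with A_surf = 2A = 11.28 m².
T⁴ = 5606/(0.65·5.67×10⁻⁸·11.28) = 1.349×10¹⁰ K⁴.

T ≈ 341 K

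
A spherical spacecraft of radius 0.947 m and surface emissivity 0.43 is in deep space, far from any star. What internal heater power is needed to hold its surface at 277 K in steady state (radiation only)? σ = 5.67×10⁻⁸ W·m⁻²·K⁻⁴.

P = εσ·4πr²·T⁴.
4πr² = 11.27 m²; T⁴ = 5.887×10⁹ K⁴.
P = 0.43·5.67×10⁻⁸·11.27·5.887×10⁹.

P ≈ 1620 W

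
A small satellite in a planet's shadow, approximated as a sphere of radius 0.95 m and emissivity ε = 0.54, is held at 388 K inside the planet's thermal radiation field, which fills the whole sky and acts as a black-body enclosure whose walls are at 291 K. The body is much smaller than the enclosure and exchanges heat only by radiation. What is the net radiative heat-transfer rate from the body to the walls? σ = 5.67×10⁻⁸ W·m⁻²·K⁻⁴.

P_net ≈ 5380 W

For a small grey body in a large enclosure: P_net = εσA(T_body⁴ − T_wall⁴).
A = 4πr² = 11.34 m²; T_body⁴ − T_wall⁴ = 2.266×10¹⁰ − 7.171×10⁹ = 1.549×10¹⁰ K⁴.
|P_net| = 0.54·5.67×10⁻⁸·11.34·1.549×10¹⁰.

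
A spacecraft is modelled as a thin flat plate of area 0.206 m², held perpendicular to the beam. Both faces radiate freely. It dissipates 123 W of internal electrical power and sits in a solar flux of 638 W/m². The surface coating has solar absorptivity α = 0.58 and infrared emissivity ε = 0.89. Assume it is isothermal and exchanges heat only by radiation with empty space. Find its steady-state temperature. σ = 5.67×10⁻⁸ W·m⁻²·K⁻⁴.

T ≈ 313 K

At steady state, absorbed solar power + internal power = radiated power.
Absorbed: α·S·A_cross = 0.58·638·0.2060 = 76.23 W (cross-section A).
Total input = 76.23 + 123 = 199.2 W.
Radiated: εσ·A_surf·T⁴ with A_surf = 2A = 0.4120 m².
T⁴ = 199.2/(0.89·5.67×10⁻⁸·0.4120) = 9.583×10⁹ K⁴.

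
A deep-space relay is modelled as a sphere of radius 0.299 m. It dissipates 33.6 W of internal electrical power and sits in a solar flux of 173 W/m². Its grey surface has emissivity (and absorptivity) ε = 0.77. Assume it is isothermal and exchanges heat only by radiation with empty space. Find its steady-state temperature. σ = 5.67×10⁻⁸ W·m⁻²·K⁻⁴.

At steady state, absorbed solar power + internal power = radiated power.
Absorbed: α·S·A_cross = 0.77·173·0.2809 = 37.41 W (cross-section πr²).
Total input = 37.41 + 33.6 = 71.01 W.
Radiated: εσ·A_surf·T⁴ with A_surf = 4πr² = 1.123 m².
T⁴ = 71.01/(0.77·5.67×10⁻⁸·1.123) = 1.448×10⁹ K⁴.

T ≈ 195 K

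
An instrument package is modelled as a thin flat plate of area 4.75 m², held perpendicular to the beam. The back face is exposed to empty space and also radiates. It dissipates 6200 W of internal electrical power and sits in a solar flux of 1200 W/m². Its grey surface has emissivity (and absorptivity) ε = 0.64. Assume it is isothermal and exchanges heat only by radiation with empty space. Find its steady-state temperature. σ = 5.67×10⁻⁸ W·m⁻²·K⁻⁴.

T ≈ 411 K

At steady state, absorbed solar power + internal power = radiated power.
Absorbed: α·S·A_cross = 0.64·1200·4.750 = 3648 W (cross-section A).
Total input = 3648 + 6200 = 9848 W.
Radiated: εσ·A_surf·T⁴ with A_surf = 2A = 9.500 m².
T⁴ = 9848/(0.64·5.67×10⁻⁸·9.500) = 2.857×10¹⁰ K⁴.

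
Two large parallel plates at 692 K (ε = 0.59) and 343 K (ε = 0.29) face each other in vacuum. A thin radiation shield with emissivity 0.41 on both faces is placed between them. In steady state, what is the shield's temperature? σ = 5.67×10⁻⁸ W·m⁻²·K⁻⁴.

In steady state the net flux on the hot side equals that on the cold side.
σ(T₁⁴−T_s⁴)/D₁ = σ(T_s⁴−T₂⁴)/D₂, with D₁ = 1/ε₁+1/ε_s−1 = 3.134, D₂ = 1/ε_s+1/ε₂−1 = 4.887.
Solve for T_s⁴: T_s⁴ = (D₂·T₁⁴ + D₁·T₂⁴)/(D₁+D₂) = 1.451×10¹¹ K⁴.

T_s ≈ 617 K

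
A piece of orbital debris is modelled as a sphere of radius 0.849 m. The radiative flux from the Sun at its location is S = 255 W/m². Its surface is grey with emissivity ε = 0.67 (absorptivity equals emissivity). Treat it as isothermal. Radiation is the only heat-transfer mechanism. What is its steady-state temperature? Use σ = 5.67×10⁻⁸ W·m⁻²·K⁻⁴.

T ≈ 183 K

At equilibrium, absorbed power = emitted power.
Absorbing cross-section = πr² = 2.264 m²; emitting surface = 4πr² = 9.058 m² (ratio 4).
εS·A_cross = εσ·A_surf·T⁴  ⇒  T⁴ = S/(4σ)   (ε cancels).
T⁴ = 255/(4·5.67×10⁻⁸) = 1.124×10⁹ K⁴.
T = (1.124×10⁹)^(1/4).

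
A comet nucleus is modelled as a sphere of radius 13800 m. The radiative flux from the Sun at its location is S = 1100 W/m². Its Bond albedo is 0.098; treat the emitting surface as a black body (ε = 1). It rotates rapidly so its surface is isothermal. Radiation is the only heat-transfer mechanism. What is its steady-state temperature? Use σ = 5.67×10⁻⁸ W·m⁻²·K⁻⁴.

T ≈ 257 K

At equilibrium, absorbed power = emitted power.
Absorbing cross-section = πr² = 5.983×10⁸ m²; emitting surface = 4πr² = 2.393×10⁹ m² (ratio 4).
(1−a)S·A_cross = εσ·A_surf·T⁴  ⇒  T⁴ = (1−a)S/(4σ).
T⁴ = 0.902·1100/(4·5.67×10⁻⁸) = 4.375×10⁹ K⁴.
T = (4.375×10⁹)^(1/4).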